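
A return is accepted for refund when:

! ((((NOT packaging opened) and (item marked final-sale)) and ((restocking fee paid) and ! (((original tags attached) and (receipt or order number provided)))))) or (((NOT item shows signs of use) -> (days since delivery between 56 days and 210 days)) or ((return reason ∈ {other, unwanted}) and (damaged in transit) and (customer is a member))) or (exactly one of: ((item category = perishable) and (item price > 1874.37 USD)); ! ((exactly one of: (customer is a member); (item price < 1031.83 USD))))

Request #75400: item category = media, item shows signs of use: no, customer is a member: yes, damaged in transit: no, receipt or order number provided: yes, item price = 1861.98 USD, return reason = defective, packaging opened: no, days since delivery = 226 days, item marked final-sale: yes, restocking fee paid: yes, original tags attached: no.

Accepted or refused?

Atomic conditions:
  NOT packaging opened: no → true
  item marked final-sale: yes → true
  restocking fee paid: yes → true
  original tags attached: no → false
  receipt or order number provided: yes → true
  NOT item shows signs of use: no → true
  days since delivery between 56 days and 210 days: 226 in [56, 210] is false
  return reason ∈ {other, unwanted}: defective is not in the set → false
  damaged in transit: no → false
  customer is a member: yes → true
  item category = perishable: media == perishable is false
  item price > 1874.37 USD: 1861.98 > 1874.37 is false
  item price < 1031.83 USD: 1861.98 < 1031.83 is false
Combine:
[1.1.1] true AND true = true
[1.1.2.2.1] false AND true = false
[1.1.2.2] NOT false = true
[1.1.2] true AND true = true
[1.1] true AND true = true
[1] NOT true = false
[2.1] true → false = false
[2.2] false AND false AND true = false
[2] false OR false = false
[3.1] false AND false = false
[3.2.1] exactly-one(true, false) = true
[3.2] NOT true = false
[3] exactly-one(false, false) = false
[root] false OR false OR false = false
Overall: false → refused

Refused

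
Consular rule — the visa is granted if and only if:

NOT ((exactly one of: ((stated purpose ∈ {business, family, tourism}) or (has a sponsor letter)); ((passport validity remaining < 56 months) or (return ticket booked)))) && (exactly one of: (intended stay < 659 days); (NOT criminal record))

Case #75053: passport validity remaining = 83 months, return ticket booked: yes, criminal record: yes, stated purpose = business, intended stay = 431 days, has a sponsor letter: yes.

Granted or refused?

Atomic conditions:
  stated purpose ∈ {business, family, tourism}: business is in the set → true
  has a sponsor letter: yes → true
  passport validity remaining < 56 months: 83 < 56 is false
  return ticket booked: yes → true
  intended stay < 659 days: 431 < 659 is true
  NOT criminal record: yes → false
Combine:
[1.1.1] true OR true = true
[1.1.2] false OR true = true
[1.1] exactly-one(true, true) = false
[1] NOT false = true
[2] exactly-one(true, false) = true
[root] true AND true = true
Overall: true → granted

Granted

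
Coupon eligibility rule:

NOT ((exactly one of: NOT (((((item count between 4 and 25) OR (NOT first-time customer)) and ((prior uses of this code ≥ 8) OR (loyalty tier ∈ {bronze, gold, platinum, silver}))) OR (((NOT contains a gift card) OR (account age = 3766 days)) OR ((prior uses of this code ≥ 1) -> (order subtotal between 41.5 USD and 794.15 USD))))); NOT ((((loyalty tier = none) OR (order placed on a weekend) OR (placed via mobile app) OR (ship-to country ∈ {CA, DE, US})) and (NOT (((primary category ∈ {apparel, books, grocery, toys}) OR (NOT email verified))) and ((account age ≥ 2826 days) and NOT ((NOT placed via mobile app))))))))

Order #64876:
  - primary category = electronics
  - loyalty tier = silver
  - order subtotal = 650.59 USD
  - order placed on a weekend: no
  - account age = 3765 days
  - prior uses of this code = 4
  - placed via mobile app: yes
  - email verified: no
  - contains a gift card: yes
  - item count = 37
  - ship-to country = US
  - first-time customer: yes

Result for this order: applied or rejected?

Atomic conditions:
  item count between 4 and 25: 37 in [4, 25] is false
  NOT first-time customer: yes → false
  prior uses of this code ≥ 8: 4 ≥ 8 is false
  loyalty tier ∈ {bronze, gold, platinum, silver}: silver is in the set → true
  NOT contains a gift card: yes → false
  account age = 3766 days: 3765 == 3766 is false
  prior uses of this code ≥ 1: 4 ≥ 1 is true
  order subtotal between 41.5 USD and 794.15 USD: 650.59 in [41.5, 794.15] is true
  loyalty tier = none: silver == none is false
  order placed on a weekend: no → false
  placed via mobile app: yes → true
  ship-to country ∈ {CA, DE, US}: US is in the set → true
  primary category ∈ {apparel, books, grocery, toys}: electronics is not in the set → false
  NOT email verified: no → true
  account age ≥ 2826 days: 3765 ≥ 2826 is true
  NOT placed via mobile app: yes → false
Combine:
[1.1.1.1.1] false OR false = false
[1.1.1.1.2] false OR true = true
[1.1.1.1] false AND true = false
[1.1.1.2.1] false OR false = false
[1.1.1.2.2] true → true = true
[1.1.1.2] false OR true = true
[1.1.1] false OR true = true
[1.1] NOT true = false
[1.2.1.1] false OR false OR true OR true = true
[1.2.1.2.1.1] false OR true = true
[1.2.1.2.1] NOT true = false
[1.2.1.2.2.2] NOT false = true
[1.2.1.2.2] true AND true = true
[1.2.1.2] false AND true = false
[1.2.1] true AND false = false
[1.2] NOT false = true
[1] exactly-one(false, true) = true
[root] NOT true = false
Overall: false → rejected

Rejected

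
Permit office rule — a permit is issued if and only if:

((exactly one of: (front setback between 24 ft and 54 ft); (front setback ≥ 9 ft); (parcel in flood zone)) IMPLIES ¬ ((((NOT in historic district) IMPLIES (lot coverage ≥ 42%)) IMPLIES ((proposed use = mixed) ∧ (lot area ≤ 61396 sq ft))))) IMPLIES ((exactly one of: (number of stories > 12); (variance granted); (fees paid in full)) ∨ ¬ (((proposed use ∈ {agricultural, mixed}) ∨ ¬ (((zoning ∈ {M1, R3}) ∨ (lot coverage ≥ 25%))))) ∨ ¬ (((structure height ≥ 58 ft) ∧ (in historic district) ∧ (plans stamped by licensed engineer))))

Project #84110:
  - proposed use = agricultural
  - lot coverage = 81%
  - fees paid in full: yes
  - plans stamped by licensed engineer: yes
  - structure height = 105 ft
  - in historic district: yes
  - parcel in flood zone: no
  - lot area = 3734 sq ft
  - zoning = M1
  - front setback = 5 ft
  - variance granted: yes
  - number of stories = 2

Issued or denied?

Atomic conditions:
  front setback between 24 ft and 54 ft: 5 in [24, 54] is false
  front setback ≥ 9 ft: 5 ≥ 9 is false
  parcel in flood zone: no → false
  NOT in historic district: yes → false
  lot coverage ≥ 42%: 81 ≥ 42 is true
  proposed use = mixed: agricultural == mixed is false
  lot area ≤ 61396 sq ft: 3734 ≤ 61396 is true
  number of stories > 12: 2 > 12 is false
  variance granted: yes → true
  fees paid in full: yes → true
  proposed use ∈ {agricultural, mixed}: agricultural is in the set → true
  zoning ∈ {M1, R3}: M1 is in the set → true
  lot coverage ≥ 25%: 81 ≥ 25 is true
  structure height ≥ 58 ft: 105 ≥ 58 is true
  in historic district: yes → true
  plans stamped by licensed engineer: yes → true
Combine:
[1.1] exactly-one(false, false, false) = false
[1.2.1.1] false → true (antecedent false ⇒ implication holds) = true
[1.2.1.2] false AND true = false
[1.2.1] true → false = false
[1.2] NOT false = true
[1] false → true (antecedent false ⇒ implication holds) = true
[2.1] exactly-one(false, true, true) = false
[2.2.1.2.1] true OR true = true
[2.2.1.2] NOT true = false
[2.2.1] true OR false = true
[2.2] NOT true = false
[2.3.1] true AND true AND true = true
[2.3] NOT true = false
[2] false OR false OR false = false
[root] true → false = false
Overall: false → denied

Denied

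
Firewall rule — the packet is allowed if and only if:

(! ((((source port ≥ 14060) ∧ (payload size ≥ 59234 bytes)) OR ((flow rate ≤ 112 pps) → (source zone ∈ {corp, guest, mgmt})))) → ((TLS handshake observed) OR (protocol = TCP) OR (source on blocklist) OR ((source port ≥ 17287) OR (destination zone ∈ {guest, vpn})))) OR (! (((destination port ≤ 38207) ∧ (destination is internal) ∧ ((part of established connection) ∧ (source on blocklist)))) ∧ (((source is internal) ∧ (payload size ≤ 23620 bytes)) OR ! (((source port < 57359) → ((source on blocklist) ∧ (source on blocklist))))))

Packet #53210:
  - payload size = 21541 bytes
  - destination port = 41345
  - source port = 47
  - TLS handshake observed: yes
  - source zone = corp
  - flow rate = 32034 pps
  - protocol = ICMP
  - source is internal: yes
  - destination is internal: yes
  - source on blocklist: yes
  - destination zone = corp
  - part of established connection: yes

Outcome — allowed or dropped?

Atomic conditions:
  source port ≥ 14060: 47 ≥ 14060 is false
  payload size ≥ 59234 bytes: 21541 ≥ 59234 is false
  flow rate ≤ 112 pps: 32034 ≤ 112 is false
  source zone ∈ {corp, guest, mgmt}: corp is in the set → true
  TLS handshake observed: yes → true
  protocol = TCP: ICMP == TCP is false
  source on blocklist: yes → true
  source port ≥ 17287: 47 ≥ 17287 is false
  destination zone ∈ {guest, vpn}: corp is not in the set → false
  destination port ≤ 38207: 41345 ≤ 38207 is false
  destination is internal: yes → true
  part of established connection: yes → true
  source is internal: yes → true
  payload size ≤ 23620 bytes: 21541 ≤ 23620 is true
  source port < 57359: 47 < 57359 is true
Combine:
[1.1.1.1] false AND false = false
[1.1.1.2] false → true (antecedent false ⇒ implication holds) = true
[1.1.1] false OR true = true
[1.1] NOT true = false
[1.2.4] false OR false = false
[1.2] true OR false OR true OR false = true
[1] false → true (antecedent false ⇒ implication holds) = true
[2.1.1.3] true AND true = true
[2.1.1] false AND true AND true = false
[2.1] NOT false = true
[2.2.1] true AND true = true
[2.2.2.1.2] true AND true = true
[2.2.2.1] true → true = true
[2.2.2] NOT true = false
[2.2] true OR false = true
[2] true AND true = true
[root] true OR true = true
Overall: true → allowed

Allowed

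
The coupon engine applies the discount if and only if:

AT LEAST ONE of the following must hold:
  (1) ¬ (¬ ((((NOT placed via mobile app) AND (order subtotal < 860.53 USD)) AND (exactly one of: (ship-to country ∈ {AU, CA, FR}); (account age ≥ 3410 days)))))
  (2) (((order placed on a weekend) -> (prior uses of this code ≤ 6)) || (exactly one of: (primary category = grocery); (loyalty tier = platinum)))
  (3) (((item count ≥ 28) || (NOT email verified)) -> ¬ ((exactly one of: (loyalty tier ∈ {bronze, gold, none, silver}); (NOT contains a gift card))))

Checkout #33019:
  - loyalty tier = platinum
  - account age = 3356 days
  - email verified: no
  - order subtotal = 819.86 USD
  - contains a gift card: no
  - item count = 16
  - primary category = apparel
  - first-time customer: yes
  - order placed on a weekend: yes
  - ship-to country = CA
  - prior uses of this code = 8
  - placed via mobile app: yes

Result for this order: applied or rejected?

Atomic conditions:
  NOT placed via mobile app: yes → false
  order subtotal < 860.53 USD: 819.86 < 860.53 is true
  ship-to country ∈ {AU, CA, FR}: CA is in the set → true
  account age ≥ 3410 days: 3356 ≥ 3410 is false
  order placed on a weekend: yes → true
  prior uses of this code ≤ 6: 8 ≤ 6 is false
  primary category = grocery: apparel == grocery is false
  loyalty tier = platinum: platinum == platinum is true
  item count ≥ 28: 16 ≥ 28 is false
  NOT email verified: no → true
  loyalty tier ∈ {bronze, gold, none, silver}: platinum is not in the set → false
  NOT contains a gift card: no → true
Combine:
[1.1.1.1] false AND true = false
[1.1.1.2] exactly-one(true, false) = true
[1.1.1] false AND true = false
[1.1] NOT false = true
[1] NOT true = false
[2.1] true → false = false
[2.2] exactly-one(false, true) = true
[2] false OR true = true
[3.1] false OR true = true
[3.2.1] exactly-one(false, true) = true
[3.2] NOT true = false
[3] true → false = false
[root] false OR true OR false = true
Overall: true → applied

Applied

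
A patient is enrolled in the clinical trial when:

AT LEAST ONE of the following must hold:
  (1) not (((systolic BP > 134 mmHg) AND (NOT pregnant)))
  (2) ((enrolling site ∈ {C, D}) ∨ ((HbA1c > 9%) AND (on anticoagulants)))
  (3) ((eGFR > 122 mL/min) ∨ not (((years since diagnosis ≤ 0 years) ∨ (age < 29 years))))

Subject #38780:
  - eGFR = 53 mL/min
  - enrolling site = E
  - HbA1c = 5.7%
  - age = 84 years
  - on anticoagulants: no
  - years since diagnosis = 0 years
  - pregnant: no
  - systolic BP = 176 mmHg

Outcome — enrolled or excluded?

Atomic conditions:
  systolic BP > 134 mmHg: 176 > 134 is true
  NOT pregnant: no → true
  enrolling site ∈ {C, D}: E is not in the set → false
  HbA1c > 9%: 5.7 > 9 is false
  on anticoagulants: no → false
  eGFR > 122 mL/min: 53 > 122 is false
  years since diagnosis ≤ 0 years: 0 ≤ 0 is true
  age < 29 years: 84 < 29 is false
Combine:
[1.1] true AND true = true
[1] NOT true = false
[2.2] false AND false = false
[2] false OR false = false
[3.2.1] true OR false = true
[3.2] NOT true = false
[3] false OR false = false
[root] false OR false OR false = false
Overall: false → excluded

Excluded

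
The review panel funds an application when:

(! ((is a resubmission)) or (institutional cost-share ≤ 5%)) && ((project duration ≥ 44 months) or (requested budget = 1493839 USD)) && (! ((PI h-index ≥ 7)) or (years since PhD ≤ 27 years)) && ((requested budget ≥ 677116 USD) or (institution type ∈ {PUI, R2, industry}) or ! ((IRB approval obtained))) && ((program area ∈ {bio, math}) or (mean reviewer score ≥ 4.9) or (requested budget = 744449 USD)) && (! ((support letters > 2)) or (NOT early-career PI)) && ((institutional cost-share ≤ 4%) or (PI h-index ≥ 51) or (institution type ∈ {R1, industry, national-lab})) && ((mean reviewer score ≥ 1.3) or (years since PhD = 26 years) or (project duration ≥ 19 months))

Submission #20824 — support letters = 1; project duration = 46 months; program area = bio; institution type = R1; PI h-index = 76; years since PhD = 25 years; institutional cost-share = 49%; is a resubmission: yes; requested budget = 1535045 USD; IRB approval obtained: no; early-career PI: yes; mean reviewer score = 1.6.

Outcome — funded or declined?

Declined

Atomic conditions:
  is a resubmission: yes → true
  institutional cost-share ≤ 5%: 49 ≤ 5 is false
  project duration ≥ 44 months: 46 ≥ 44 is true
  requested budget = 1493839 USD: 1535045 == 1493839 is false
  PI h-index ≥ 7: 76 ≥ 7 is true
  years since PhD ≤ 27 years: 25 ≤ 27 is true
  requested budget ≥ 677116 USD: 1535045 ≥ 677116 is true
  institution type ∈ {PUI, R2, industry}: R1 is not in the set → false
  IRB approval obtained: no → false
  program area ∈ {bio, math}: bio is in the set → true
  mean reviewer score ≥ 4.9: 1.6 ≥ 4.9 is false
  requested budget = 744449 USD: 1535045 == 744449 is false
  support letters > 2: 1 > 2 is false
  NOT early-career PI: yes → false
  institutional cost-share ≤ 4%: 49 ≤ 4 is false
  PI h-index ≥ 51: 76 ≥ 51 is true
  institution type ∈ {R1, industry, national-lab}: R1 is in the set → true
  mean reviewer score ≥ 1.3: 1.6 ≥ 1.3 is true
  years since PhD = 26 years: 25 == 26 is false
  project duration ≥ 19 months: 46 ≥ 19 is true
Combine:
[1.1] NOT true = false
[1] false OR false = false
[2] true OR false = true
[3.1] NOT true = false
[3] false OR true = true
[4.3] NOT false = true
[4] true OR false OR true = true
[5] true OR false OR false = true
[6.1] NOT false = true
[6] true OR false = true
[7] false OR true OR true = true
[8] true OR false OR true = true
[root] false AND true AND true AND true AND true AND true AND true AND true = false
Overall: false → declined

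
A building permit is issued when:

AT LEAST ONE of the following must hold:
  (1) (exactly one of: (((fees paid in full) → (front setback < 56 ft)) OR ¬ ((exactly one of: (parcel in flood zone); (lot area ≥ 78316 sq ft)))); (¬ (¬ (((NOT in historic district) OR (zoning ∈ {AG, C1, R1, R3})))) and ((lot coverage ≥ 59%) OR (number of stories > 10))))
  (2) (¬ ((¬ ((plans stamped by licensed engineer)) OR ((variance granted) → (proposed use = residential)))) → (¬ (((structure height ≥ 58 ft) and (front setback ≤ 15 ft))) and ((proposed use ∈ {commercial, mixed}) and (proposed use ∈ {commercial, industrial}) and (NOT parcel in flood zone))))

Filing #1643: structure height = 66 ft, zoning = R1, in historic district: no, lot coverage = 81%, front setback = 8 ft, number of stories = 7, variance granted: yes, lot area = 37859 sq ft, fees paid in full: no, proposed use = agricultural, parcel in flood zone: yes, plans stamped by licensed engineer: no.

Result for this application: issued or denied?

Atomic conditions:
  fees paid in full: no → false
  front setback < 56 ft: 8 < 56 is true
  parcel in flood zone: yes → true
  lot area ≥ 78316 sq ft: 37859 ≥ 78316 is false
  NOT in historic district: no → true
  zoning ∈ {AG, C1, R1, R3}: R1 is in the set → true
  lot coverage ≥ 59%: 81 ≥ 59 is true
  number of stories > 10: 7 > 10 is false
  plans stamped by licensed engineer: no → false
  variance granted: yes → true
  proposed use = residential: agricultural == residential is false
  structure height ≥ 58 ft: 66 ≥ 58 is true
  front setback ≤ 15 ft: 8 ≤ 15 is true
  proposed use ∈ {commercial, mixed}: agricultural is not in the set → false
  proposed use ∈ {commercial, industrial}: agricultural is not in the set → false
  NOT parcel in flood zone: yes → false
Combine:
[1.1.1] false → true (antecedent false ⇒ implication holds) = true
[1.1.2.1] exactly-one(true, false) = true
[1.1.2] NOT true = false
[1.1] true OR false = true
[1.2.1.1.1] true OR true = true
[1.2.1.1] NOT true = false
[1.2.1] NOT false = true
[1.2.2] true OR false = true
[1.2] true AND true = true
[1] exactly-one(true, true) = false
[2.1.1.1] NOT false = true
[2.1.1.2] true → false = false
[2.1.1] true OR false = true
[2.1] NOT true = false
[2.2.1.1] true AND true = true
[2.2.1] NOT true = false
[2.2.2] false AND false AND false = false
[2.2] false AND false = false
[2] false → false (antecedent false ⇒ implication holds) = true
[root] false OR true = true
Overall: true → issued

Issued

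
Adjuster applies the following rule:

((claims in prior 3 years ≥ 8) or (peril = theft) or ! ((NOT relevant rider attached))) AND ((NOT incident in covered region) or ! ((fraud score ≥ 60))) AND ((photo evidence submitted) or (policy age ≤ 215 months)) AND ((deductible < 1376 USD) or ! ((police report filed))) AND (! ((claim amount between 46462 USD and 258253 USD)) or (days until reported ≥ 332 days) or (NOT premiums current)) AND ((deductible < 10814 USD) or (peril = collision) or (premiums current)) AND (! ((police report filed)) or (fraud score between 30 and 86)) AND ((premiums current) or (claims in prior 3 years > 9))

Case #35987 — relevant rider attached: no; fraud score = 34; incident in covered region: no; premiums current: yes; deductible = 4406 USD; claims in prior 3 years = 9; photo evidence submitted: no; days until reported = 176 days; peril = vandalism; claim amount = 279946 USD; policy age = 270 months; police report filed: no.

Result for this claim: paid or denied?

Atomic conditions:
  claims in prior 3 years ≥ 8: 9 ≥ 8 is true
  peril = theft: vandalism == theft is false
  NOT relevant rider attached: no → true
  NOT incident in covered region: no → true
  fraud score ≥ 60: 34 ≥ 60 is false
  photo evidence submitted: no → false
  policy age ≤ 215 months: 270 ≤ 215 is false
  deductible < 1376 USD: 4406 < 1376 is false
  police report filed: no → false
  claim amount between 46462 USD and 258253 USD: 279946 in [46462, 258253] is false
  days until reported ≥ 332 days: 176 ≥ 332 is false
  NOT premiums current: yes → false
  deductible < 10814 USD: 4406 < 10814 is true
  peril = collision: vandalism == collision is false
  premiums current: yes → true
  fraud score between 30 and 86: 34 in [30, 86] is true
  claims in prior 3 years > 9: 9 > 9 is false
Combine:
[1.3] NOT true = false
[1] true OR false OR false = true
[2.2] NOT false = true
[2] true OR true = true
[3] false OR false = false
[4.2] NOT false = true
[4] false OR true = true
[5.1] NOT false = true
[5] true OR false OR false = true
[6] true OR false OR true = true
[7.1] NOT false = true
[7] true OR true = true
[8] true OR false = true
[root] true AND true AND false AND true AND true AND true AND true AND true = false
Overall: false → denied

Denied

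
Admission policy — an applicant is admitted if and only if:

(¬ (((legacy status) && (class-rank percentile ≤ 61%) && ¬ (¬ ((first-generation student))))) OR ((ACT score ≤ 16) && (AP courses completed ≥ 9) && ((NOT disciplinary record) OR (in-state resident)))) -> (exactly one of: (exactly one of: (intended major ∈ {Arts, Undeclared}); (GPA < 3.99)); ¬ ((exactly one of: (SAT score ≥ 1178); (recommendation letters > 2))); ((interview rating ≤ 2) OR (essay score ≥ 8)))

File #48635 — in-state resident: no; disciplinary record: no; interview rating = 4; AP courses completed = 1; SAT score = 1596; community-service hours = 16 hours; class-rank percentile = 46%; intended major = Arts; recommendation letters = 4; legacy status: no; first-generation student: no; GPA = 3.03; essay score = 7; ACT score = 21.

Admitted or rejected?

Admitted

Atomic conditions:
  legacy status: no → false
  class-rank percentile ≤ 61%: 46 ≤ 61 is true
  first-generation student: no → false
  ACT score ≤ 16: 21 ≤ 16 is false
  AP courses completed ≥ 9: 1 ≥ 9 is false
  NOT disciplinary record: no → true
  in-state resident: no → false
  intended major ∈ {Arts, Undeclared}: Arts is in the set → true
  GPA < 3.99: 3.03 < 3.99 is true
  SAT score ≥ 1178: 1596 ≥ 1178 is true
  recommendation letters > 2: 4 > 2 is true
  interview rating ≤ 2: 4 ≤ 2 is false
  essay score ≥ 8: 7 ≥ 8 is false
Combine:
[1.1.1.3.1] NOT false = true
[1.1.1.3] NOT true = false
[1.1.1] false AND true AND false = false
[1.1] NOT false = true
[1.2.3] true OR false = true
[1.2] false AND false AND true = false
[1] true OR false = true
[2.1] exactly-one(true, true) = false
[2.2.1] exactly-one(true, true) = false
[2.2] NOT false = true
[2.3] false OR false = false
[2] exactly-one(false, true, false) = true
[root] true → true = true
Overall: true → admitted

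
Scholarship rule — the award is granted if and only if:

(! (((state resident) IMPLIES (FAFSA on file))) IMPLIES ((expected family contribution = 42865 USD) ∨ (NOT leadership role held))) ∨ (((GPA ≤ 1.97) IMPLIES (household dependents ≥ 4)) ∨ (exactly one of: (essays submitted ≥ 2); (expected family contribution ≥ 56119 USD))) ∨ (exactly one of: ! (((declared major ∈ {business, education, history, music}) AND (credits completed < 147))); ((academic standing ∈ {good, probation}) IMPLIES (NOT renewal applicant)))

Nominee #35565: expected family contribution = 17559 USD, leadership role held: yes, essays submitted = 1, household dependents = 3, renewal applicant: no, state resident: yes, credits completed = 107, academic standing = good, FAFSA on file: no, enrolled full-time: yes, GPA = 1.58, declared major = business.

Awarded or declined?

Awarded

Atomic conditions:
  state resident: yes → true
  FAFSA on file: no → false
  expected family contribution = 42865 USD: 17559 == 42865 is false
  NOT leadership role held: yes → false
  GPA ≤ 1.97: 1.58 ≤ 1.97 is true
  household dependents ≥ 4: 3 ≥ 4 is false
  essays submitted ≥ 2: 1 ≥ 2 is false
  expected family contribution ≥ 56119 USD: 17559 ≥ 56119 is false
  declared major ∈ {business, education, history, music}: business is in the set → true
  credits completed < 147: 107 < 147 is true
  academic standing ∈ {good, probation}: good is in the set → true
  NOT renewal applicant: no → true
Combine:
[1.1.1] true → false = false
[1.1] NOT false = true
[1.2] false OR false = false
[1] true → false = false
[2.1] true → false = false
[2.2] exactly-one(false, false) = false
[2] false OR false = false
[3.1.1] true AND true = true
[3.1] NOT true = false
[3.2] true → true = true
[3] exactly-one(false, true) = true
[root] false OR false OR true = true
Overall: true → awarded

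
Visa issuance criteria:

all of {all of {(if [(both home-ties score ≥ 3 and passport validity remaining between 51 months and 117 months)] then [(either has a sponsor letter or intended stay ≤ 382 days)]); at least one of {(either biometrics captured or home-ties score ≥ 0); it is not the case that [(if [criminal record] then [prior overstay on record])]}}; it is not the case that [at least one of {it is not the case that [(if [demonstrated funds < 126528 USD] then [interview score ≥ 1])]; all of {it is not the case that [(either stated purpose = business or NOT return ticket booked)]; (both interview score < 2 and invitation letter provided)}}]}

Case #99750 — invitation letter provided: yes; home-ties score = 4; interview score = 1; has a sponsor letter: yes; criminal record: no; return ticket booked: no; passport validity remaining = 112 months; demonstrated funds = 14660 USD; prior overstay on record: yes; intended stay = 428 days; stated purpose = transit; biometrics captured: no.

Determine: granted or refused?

Atomic conditions:
  home-ties score ≥ 3: 4 ≥ 3 is true
  passport validity remaining between 51 months and 117 months: 112 in [51, 117] is true
  has a sponsor letter: yes → true
  intended stay ≤ 382 days: 428 ≤ 382 is false
  biometrics captured: no → false
  home-ties score ≥ 0: 4 ≥ 0 is true
  criminal record: no → false
  prior overstay on record: yes → true
  demonstrated funds < 126528 USD: 14660 < 126528 is true
  interview score ≥ 1: 1 ≥ 1 is true
  stated purpose = business: transit == business is false
  NOT return ticket booked: no → true
  interview score < 2: 1 < 2 is true
  invitation letter provided: yes → true
Combine:
[1.1.1] true AND true = true
[1.1.2] true OR false = true
[1.1] true → true = true
[1.2.1] false OR true = true
[1.2.2.1] false → true (antecedent false ⇒ implication holds) = true
[1.2.2] NOT true = false
[1.2] true OR false = true
[1] true AND true = true
[2.1.1.1] true → true = true
[2.1.1] NOT true = false
[2.1.2.1.1] false OR true = true
[2.1.2.1] NOT true = false
[2.1.2.2] true AND true = true
[2.1.2] false AND true = false
[2.1] false OR false = false
[2] NOT false = true
[root] true AND true = true
Overall: true → granted

Granted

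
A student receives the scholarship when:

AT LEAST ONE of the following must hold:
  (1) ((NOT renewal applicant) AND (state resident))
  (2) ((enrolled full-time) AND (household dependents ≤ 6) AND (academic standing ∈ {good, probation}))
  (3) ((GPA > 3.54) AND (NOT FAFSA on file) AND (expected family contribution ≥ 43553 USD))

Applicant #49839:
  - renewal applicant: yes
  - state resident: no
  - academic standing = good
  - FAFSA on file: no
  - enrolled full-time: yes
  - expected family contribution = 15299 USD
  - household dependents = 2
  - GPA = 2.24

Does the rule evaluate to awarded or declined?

Atomic conditions:
  NOT renewal applicant: yes → false
  state resident: no → false
  enrolled full-time: yes → true
  household dependents ≤ 6: 2 ≤ 6 is true
  academic standing ∈ {good, probation}: good is in the set → true
  GPA > 3.54: 2.24 > 3.54 is false
  NOT FAFSA on file: no → true
  expected family contribution ≥ 43553 USD: 15299 ≥ 43553 is false
Combine:
[1] false AND false = false
[2] true AND true AND true = true
[3] false AND true AND false = false
[root] false OR true OR false = true
Overall: true → awarded

Awarded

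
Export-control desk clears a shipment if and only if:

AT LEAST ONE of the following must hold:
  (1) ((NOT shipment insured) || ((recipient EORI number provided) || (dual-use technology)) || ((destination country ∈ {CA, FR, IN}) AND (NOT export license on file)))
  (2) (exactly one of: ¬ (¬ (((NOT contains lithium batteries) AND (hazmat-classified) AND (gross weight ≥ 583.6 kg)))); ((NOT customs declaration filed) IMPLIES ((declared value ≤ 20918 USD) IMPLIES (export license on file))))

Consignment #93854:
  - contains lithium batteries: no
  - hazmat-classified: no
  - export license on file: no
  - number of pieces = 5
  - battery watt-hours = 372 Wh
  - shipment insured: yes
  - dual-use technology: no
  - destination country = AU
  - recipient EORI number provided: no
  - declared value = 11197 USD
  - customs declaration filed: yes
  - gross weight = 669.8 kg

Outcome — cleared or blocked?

Atomic conditions:
  NOT shipment insured: yes → false
  recipient EORI number provided: no → false
  dual-use technology: no → false
  destination country ∈ {CA, FR, IN}: AU is not in the set → false
  NOT export license on file: no → true
  NOT contains lithium batteries: no → true
  hazmat-classified: no → false
  gross weight ≥ 583.6 kg: 669.8 ≥ 583.6 is true
  NOT customs declaration filed: yes → false
  declared value ≤ 20918 USD: 11197 ≤ 20918 is true
  export license on file: no → false
Combine:
[1.2] false OR false = false
[1.3] false AND true = false
[1] false OR false OR false = false
[2.1.1.1] true AND false AND true = false
[2.1.1] NOT false = true
[2.1] NOT true = false
[2.2.2] true → false = false
[2.2] false → false (antecedent false ⇒ implication holds) = true
[2] exactly-one(false, true) = true
[root] false OR true = true
Overall: true → cleared

Cleared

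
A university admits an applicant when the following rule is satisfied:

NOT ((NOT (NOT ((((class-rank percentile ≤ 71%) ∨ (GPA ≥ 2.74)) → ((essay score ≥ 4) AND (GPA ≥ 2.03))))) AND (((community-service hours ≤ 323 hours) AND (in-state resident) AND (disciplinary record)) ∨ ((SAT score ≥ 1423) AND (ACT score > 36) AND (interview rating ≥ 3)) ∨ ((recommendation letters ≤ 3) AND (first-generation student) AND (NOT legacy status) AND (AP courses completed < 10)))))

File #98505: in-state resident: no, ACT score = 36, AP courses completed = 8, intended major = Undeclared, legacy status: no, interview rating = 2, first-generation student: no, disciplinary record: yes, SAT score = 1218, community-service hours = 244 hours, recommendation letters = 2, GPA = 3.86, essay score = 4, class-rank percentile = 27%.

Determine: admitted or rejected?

Admitted

Atomic conditions:
  class-rank percentile ≤ 71%: 27 ≤ 71 is true
  GPA ≥ 2.74: 3.86 ≥ 2.74 is true
  essay score ≥ 4: 4 ≥ 4 is true
  GPA ≥ 2.03: 3.86 ≥ 2.03 is true
  community-service hours ≤ 323 hours: 244 ≤ 323 is true
  in-state resident: no → false
  disciplinary record: yes → true
  SAT score ≥ 1423: 1218 ≥ 1423 is false
  ACT score > 36: 36 > 36 is false
  interview rating ≥ 3: 2 ≥ 3 is false
  recommendation letters ≤ 3: 2 ≤ 3 is true
  first-generation student: no → false
  NOT legacy status: no → true
  AP courses completed < 10: 8 < 10 is true
Combine:
[1.1.1.1.1] true OR true = true
[1.1.1.1.2] true AND true = true
[1.1.1.1] true → true = true
[1.1.1] NOT true = false
[1.1] NOT false = true
[1.2.1] true AND false AND true = false
[1.2.2] false AND false AND false = false
[1.2.3] true AND false AND true AND true = false
[1.2] false OR false OR false = false
[1] true AND false = false
[root] NOT false = true
Overall: true → admitted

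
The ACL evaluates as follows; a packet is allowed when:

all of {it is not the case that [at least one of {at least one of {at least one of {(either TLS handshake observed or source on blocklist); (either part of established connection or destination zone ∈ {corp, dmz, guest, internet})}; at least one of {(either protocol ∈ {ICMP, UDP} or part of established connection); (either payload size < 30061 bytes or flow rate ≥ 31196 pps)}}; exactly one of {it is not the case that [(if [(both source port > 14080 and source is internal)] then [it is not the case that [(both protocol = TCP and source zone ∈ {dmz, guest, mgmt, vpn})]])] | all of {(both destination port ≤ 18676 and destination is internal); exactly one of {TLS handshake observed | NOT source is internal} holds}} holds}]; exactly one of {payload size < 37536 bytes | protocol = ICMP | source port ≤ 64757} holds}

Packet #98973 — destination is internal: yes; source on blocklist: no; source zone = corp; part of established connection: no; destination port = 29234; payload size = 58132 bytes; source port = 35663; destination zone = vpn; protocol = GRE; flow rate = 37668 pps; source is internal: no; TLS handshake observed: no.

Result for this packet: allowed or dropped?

Dropped

Atomic conditions:
  TLS handshake observed: no → false
  source on blocklist: no → false
  part of established connection: no → false
  destination zone ∈ {corp, dmz, guest, internet}: vpn is not in the set → false
  protocol ∈ {ICMP, UDP}: GRE is not in the set → false
  payload size < 30061 bytes: 58132 < 30061 is false
  flow rate ≥ 31196 pps: 37668 ≥ 31196 is true
  source port > 14080: 35663 > 14080 is true
  source is internal: no → false
  protocol = TCP: GRE == TCP is false
  source zone ∈ {dmz, guest, mgmt, vpn}: corp is not in the set → false
  destination port ≤ 18676: 29234 ≤ 18676 is false
  destination is internal: yes → true
  NOT source is internal: no → true
  payload size < 37536 bytes: 58132 < 37536 is false
  protocol = ICMP: GRE == ICMP is false
  source port ≤ 64757: 35663 ≤ 64757 is true
Combine:
[1.1.1.1.1] false OR false = false
[1.1.1.1.2] false OR false = false
[1.1.1.1] false OR false = false
[1.1.1.2.1] false OR false = false
[1.1.1.2.2] false OR true = true
[1.1.1.2] false OR true = true
[1.1.1] false OR true = true
[1.1.2.1.1.1] true AND false = false
[1.1.2.1.1.2.1] false AND false = false
[1.1.2.1.1.2] NOT false = true
[1.1.2.1.1] false → true (antecedent false ⇒ implication holds) = true
[1.1.2.1] NOT true = false
[1.1.2.2.1] false AND true = false
[1.1.2.2.2] exactly-one(false, true) = true
[1.1.2.2] false AND true = false
[1.1.2] exactly-one(false, false) = false
[1.1] true OR false = true
[1] NOT true = false
[2] exactly-one(false, false, true) = true
[root] false AND true = false
Overall: false → dropped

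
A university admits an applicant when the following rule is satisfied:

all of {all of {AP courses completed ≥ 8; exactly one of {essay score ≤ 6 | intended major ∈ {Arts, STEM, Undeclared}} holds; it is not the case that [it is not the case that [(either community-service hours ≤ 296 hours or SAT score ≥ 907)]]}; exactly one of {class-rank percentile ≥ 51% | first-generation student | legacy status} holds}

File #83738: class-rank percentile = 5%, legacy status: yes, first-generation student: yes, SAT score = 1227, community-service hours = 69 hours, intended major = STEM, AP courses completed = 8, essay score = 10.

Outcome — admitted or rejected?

Atomic conditions:
  AP courses completed ≥ 8: 8 ≥ 8 is true
  essay score ≤ 6: 10 ≤ 6 is false
  intended major ∈ {Arts, STEM, Undeclared}: STEM is in the set → true
  community-service hours ≤ 296 hours: 69 ≤ 296 is true
  SAT score ≥ 907: 1227 ≥ 907 is true
  class-rank percentile ≥ 51%: 5 ≥ 51 is false
  first-generation student: yes → true
  legacy status: yes → true
Combine:
[1.2] exactly-one(false, true) = true
[1.3.1.1] true OR true = true
[1.3.1] NOT true = false
[1.3] NOT false = true
[1] true AND true AND true = true
[2] exactly-one(false, true, true) = false
[root] true AND false = false
Overall: false → rejected

Rejected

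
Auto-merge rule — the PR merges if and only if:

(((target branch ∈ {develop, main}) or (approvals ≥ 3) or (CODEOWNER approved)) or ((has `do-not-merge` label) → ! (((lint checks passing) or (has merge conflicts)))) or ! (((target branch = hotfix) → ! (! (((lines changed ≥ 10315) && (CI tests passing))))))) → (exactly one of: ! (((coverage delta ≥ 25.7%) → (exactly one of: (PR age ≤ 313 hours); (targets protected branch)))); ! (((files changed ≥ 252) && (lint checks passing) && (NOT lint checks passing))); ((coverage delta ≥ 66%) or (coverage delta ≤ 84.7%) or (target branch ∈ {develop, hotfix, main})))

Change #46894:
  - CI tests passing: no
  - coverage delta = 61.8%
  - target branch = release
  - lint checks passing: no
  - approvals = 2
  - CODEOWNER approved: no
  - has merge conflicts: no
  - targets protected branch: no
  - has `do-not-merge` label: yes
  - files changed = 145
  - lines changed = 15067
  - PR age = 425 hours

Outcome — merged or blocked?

Atomic conditions:
  target branch ∈ {develop, main}: release is not in the set → false
  approvals ≥ 3: 2 ≥ 3 is false
  CODEOWNER approved: no → false
  has `do-not-merge` label: yes → true
  lint checks passing: no → false
  has merge conflicts: no → false
  target branch = hotfix: release == hotfix is false
  lines changed ≥ 10315: 15067 ≥ 10315 is true
  CI tests passing: no → false
  coverage delta ≥ 25.7%: 61.8 ≥ 25.7 is true
  PR age ≤ 313 hours: 425 ≤ 313 is false
  targets protected branch: no → false
  files changed ≥ 252: 145 ≥ 252 is false
  NOT lint checks passing: no → true
  coverage delta ≥ 66%: 61.8 ≥ 66 is false
  coverage delta ≤ 84.7%: 61.8 ≤ 84.7 is true
  target branch ∈ {develop, hotfix, main}: release is not in the set → false
Combine:
[1.1] false OR false OR false = false
[1.2.2.1] false OR false = false
[1.2.2] NOT false = true
[1.2] true → true = true
[1.3.1.2.1.1] true AND false = false
[1.3.1.2.1] NOT false = true
[1.3.1.2] NOT true = false
[1.3.1] false → false (antecedent false ⇒ implication holds) = true
[1.3] NOT true = false
[1] false OR true OR false = true
[2.1.1.2] exactly-one(false, false) = false
[2.1.1] true → false = false
[2.1] NOT false = true
[2.2.1] false AND false AND true = false
[2.2] NOT false = true
[2.3] false OR true OR false = true
[2] exactly-one(true, true, true) = false
[root] true → false = false
Overall: false → blocked

Blocked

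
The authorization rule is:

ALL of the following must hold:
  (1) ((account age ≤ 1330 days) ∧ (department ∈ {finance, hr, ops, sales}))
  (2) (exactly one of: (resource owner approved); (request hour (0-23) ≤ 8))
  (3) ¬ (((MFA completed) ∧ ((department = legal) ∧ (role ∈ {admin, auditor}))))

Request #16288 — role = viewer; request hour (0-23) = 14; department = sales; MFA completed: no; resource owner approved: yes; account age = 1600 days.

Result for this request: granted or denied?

Denied

Atomic conditions:
  account age ≤ 1330 days: 1600 ≤ 1330 is false
  department ∈ {finance, hr, ops, sales}: sales is in the set → true
  resource owner approved: yes → true
  request hour (0-23) ≤ 8: 14 ≤ 8 is false
  MFA completed: no → false
  department = legal: sales == legal is false
  role ∈ {admin, auditor}: viewer is not in the set → false
Combine:
[1] false AND true = false
[2] exactly-one(true, false) = true
[3.1.2] false AND false = false
[3.1] false AND false = false
[3] NOT false = true
[root] false AND true AND true = false
Overall: false → denied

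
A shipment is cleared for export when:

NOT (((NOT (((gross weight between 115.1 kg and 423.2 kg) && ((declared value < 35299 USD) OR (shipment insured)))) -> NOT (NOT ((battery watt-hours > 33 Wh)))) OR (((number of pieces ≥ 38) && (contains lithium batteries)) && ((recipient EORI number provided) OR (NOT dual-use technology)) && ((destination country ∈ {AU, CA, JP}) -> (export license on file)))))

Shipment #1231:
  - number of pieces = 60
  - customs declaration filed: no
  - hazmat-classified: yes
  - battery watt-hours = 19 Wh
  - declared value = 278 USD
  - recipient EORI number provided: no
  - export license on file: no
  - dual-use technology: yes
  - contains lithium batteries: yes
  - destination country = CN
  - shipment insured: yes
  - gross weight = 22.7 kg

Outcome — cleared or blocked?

Cleared

Atomic conditions:
  gross weight between 115.1 kg and 423.2 kg: 22.7 in [115.1, 423.2] is false
  declared value < 35299 USD: 278 < 35299 is true
  shipment insured: yes → true
  battery watt-hours > 33 Wh: 19 > 33 is false
  number of pieces ≥ 38: 60 ≥ 38 is true
  contains lithium batteries: yes → true
  recipient EORI number provided: no → false
  NOT dual-use technology: yes → false
  destination country ∈ {AU, CA, JP}: CN is not in the set → false
  export license on file: no → false
Combine:
[1.1.1.1.2] true OR true = true
[1.1.1.1] false AND true = false
[1.1.1] NOT false = true
[1.1.2.1] NOT false = true
[1.1.2] NOT true = false
[1.1] true → false = false
[1.2.1] true AND true = true
[1.2.2] false OR false = false
[1.2.3] false → false (antecedent false ⇒ implication holds) = true
[1.2] true AND false AND true = false
[1] false OR false = false
[root] NOT false = true
Overall: true → cleared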